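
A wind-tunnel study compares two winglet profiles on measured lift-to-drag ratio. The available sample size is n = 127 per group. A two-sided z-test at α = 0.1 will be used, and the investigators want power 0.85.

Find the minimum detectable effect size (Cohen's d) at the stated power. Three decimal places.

Required noncentrality: δ = z_{0.05} + z_{0.15} = 1.645 + 1.036 = 2.681.
(Lower-tail contribution to power is negligible for δ > 0.)
δ = d·√(n/2) ⇒ d = δ/√(n/2) = 2.681/√(127/2) = 0.3365.

d ≈ 0.336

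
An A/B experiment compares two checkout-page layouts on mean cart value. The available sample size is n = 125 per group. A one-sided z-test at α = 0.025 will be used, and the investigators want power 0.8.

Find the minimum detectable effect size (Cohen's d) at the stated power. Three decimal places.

Need Φ(δ − 1.960) = 0.8, so δ = 1.960 + 0.842 = 2.802.
δ = d·√(n/2) ⇒ d = δ/√(n/2) = 2.802/√(125/2) = 0.3544.

d ≈ 0.354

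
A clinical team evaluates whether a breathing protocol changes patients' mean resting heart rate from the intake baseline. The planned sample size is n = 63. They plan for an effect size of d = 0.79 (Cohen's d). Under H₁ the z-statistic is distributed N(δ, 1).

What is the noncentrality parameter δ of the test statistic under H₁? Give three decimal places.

δ ≈ 6.270

The noncentrality parameter scales effect size by the design's sample-size factor: δ = d·√n = 0.79 × √63 = 6.2704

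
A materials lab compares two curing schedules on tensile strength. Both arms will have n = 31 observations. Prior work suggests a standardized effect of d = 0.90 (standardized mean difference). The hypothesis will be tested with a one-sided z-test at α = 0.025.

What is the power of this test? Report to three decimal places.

Power ≈ 0.943

Noncentrality parameter: λ = d·√(n/2) = 0.90 × √(31/2) = 3.5433
One-sided α = 0.025 → critical value z_{0.025} = 1.960.
Power = Φ(λ − 1.960) = Φ(1.583) = 0.9433.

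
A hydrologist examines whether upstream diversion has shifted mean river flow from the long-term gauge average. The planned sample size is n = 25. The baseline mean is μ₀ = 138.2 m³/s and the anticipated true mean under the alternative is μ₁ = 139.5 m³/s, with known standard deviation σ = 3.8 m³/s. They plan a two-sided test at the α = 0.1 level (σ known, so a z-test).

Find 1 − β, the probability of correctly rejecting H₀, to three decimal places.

Power ≈ 0.527

Standardized effect: d = |μ₁ − μ₀| / σ = |139.5 − 138.2| / 3.8 = 0.3421
Noncentrality parameter: δ = d·√n = 0.3421 × √25 = 1.7105
Two-sided α = 0.1 → critical value z_{0.05} = 1.645.
Power = Φ(δ − 1.645) + Φ(−δ − 1.645) = Φ(0.066) + Φ(-3.355) = 0.5262 + 0.0004 = 0.5266.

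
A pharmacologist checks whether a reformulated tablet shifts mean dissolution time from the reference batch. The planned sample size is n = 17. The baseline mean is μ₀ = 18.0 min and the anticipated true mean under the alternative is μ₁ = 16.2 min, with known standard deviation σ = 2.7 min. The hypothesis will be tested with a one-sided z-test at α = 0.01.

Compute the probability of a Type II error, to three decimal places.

Standardized effect: d = |μ₁ − μ₀| / σ = |16.2 − 18.0| / 2.7 = 0.6667
Noncentrality parameter: δ = d·√n = 0.6667 × √17 = 2.7487
Critical value for a one-sided test at α = 0.01: z_α = 2.326.
Power = Φ(δ − 2.326) = Φ(0.422) = 0.6636.
Type II error: β = 1 − power = 1 − 0.6636 = 0.3364.

β ≈ 0.336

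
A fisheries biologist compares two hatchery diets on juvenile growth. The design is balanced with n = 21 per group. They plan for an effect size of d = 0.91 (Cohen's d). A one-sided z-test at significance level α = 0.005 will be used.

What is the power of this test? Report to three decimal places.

Noncentrality parameter: λ = d·√(n/2) = 0.91 × √(21/2) = 2.9487
One-sided α = 0.005 → critical value z_{0.005} = 2.576.
Power = P(Z > 2.576 − λ) = Φ(0.373) = 0.6454.

Power ≈ 0.645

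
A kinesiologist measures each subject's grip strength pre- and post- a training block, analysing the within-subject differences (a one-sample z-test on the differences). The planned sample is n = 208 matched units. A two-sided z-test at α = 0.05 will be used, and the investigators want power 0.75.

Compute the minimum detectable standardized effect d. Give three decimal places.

d ≈ 0.183

Required noncentrality: δ = z_{0.025} + z_{0.25} = 1.960 + 0.674 = 2.634.
(Lower-tail contribution to power is negligible for δ > 0.)
δ = d·√n ⇒ d = δ/√n = 2.634/√208 = 0.1827.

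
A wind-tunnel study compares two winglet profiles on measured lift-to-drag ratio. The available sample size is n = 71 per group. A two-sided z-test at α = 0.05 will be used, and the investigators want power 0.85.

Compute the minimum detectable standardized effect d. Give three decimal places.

Need Φ(δ − 1.960) = 0.85, so δ = 1.960 + 1.036 = 2.996.
(The second rejection-region term Φ(−δ − z_{α/2}) is negligible and dropped.)
δ = d·√(n/2) ⇒ d = δ/√(n/2) = 2.996/√(71/2) = 0.5029.

d ≈ 0.503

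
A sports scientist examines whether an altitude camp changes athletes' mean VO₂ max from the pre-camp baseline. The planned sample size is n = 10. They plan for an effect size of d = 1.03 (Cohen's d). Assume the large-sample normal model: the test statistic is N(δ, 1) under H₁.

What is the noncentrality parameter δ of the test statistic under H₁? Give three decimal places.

δ = d·√n = 1.03 × √10 = 3.2571

δ ≈ 3.257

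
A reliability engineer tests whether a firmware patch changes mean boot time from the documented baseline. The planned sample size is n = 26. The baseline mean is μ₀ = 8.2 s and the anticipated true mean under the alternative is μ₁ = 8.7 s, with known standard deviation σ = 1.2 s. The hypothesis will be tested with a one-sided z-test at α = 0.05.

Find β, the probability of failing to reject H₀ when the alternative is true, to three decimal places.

β ≈ 0.316

Standardized effect: d = |μ₁ − μ₀| / σ = |8.7 − 8.2| / 1.2 = 0.4167
Noncentrality parameter: δ = d·√n = 0.4167 × √26 = 2.1246
Critical value for a one-sided test at α = 0.05: z_α = 1.645.
Power = P(Z > 1.645 − δ) = Φ(0.480) = 0.6843.
Type II error: β = 1 − power = 1 − 0.6843 = 0.3157.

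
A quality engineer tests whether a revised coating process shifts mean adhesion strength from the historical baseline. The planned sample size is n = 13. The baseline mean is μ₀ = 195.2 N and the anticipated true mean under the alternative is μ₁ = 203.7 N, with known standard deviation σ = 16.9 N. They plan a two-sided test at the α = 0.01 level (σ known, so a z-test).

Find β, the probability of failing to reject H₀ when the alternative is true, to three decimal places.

β ≈ 0.777

Standardized effect: d = |μ₁ − μ₀| / σ = |203.7 − 195.2| / 16.9 = 0.5030
Noncentrality parameter: δ = d·√n = 0.5030 × √13 = 1.8134
Critical value for a two-sided test at α = 0.01: z_{α/2} = 2.576.
Power = Φ(δ − 2.576) + Φ(−δ − 2.576) = Φ(-0.762) + Φ(-4.389) = 0.2229 + 0.0000 = 0.2229.
Type II error: β = 1 − power = 1 − 0.2229 = 0.7771.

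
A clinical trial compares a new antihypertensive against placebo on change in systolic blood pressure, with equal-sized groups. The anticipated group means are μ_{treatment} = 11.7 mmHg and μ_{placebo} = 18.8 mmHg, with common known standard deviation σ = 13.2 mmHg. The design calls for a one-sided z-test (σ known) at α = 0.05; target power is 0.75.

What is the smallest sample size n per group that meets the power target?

Standardized effect: d = |μ_{treatment} − μ_{placebo}| / σ = |11.7 − 18.8| / 13.2 = 0.5379
Set Φ(δ − 1.645) = 0.75; then δ − 1.645 = Φ⁻¹(0.75) = 0.674, giving δ = 2.319.
δ = d·√(n/2) ⇒ n = 2(δ/d)² = 2 × (2.319 / 0.5379)² = 37.19.
Rounding up, n = 38 per group.

n = 38 per group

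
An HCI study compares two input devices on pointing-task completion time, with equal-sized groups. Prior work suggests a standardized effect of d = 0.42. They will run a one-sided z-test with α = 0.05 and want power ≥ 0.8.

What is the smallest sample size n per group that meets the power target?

For power 0.8 need Φ(δ − z_{0.05}) = 0.8, so δ = z_{0.05} + z_{0.20} = 1.645 + 0.842 = 2.486.
δ = d·√(n/2) ⇒ n = 2(δ/d)² = 2 × (2.486 / 0.42)² = 70.10.
Rounding up, n = 71 per group.

n = 71 per group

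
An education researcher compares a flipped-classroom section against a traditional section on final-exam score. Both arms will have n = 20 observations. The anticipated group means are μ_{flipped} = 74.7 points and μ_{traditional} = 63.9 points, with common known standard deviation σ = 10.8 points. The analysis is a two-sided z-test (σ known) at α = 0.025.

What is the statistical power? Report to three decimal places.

Power ≈ 0.821

Standardized effect: d = |μ_{flipped} − μ_{traditional}| / σ = |74.7 − 63.9| / 10.8 = 1.0000
Noncentrality parameter: δ = d·√(n/2) = 1.0000 × √(20/2) = 3.1623
Two-sided α = 0.025 → critical value z_{0.0125} = 2.241.
Power = Φ(δ − 2.241) + Φ(−δ − 2.241) = Φ(0.921) + Φ(-5.404) = 0.8214 + 0.0000 = 0.8214.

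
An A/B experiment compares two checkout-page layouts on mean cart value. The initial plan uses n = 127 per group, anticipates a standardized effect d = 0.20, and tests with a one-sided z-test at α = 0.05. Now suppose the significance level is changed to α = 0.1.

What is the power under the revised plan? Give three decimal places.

δ = d·√(n/2) = 0.20 × √(127/2) = 1.5937 (unchanged). New critical value: z_{0.1} = 1.282.
Revised power = Φ(δ − 1.282) = Φ(0.312) = 0.6226.

Power ≈ 0.623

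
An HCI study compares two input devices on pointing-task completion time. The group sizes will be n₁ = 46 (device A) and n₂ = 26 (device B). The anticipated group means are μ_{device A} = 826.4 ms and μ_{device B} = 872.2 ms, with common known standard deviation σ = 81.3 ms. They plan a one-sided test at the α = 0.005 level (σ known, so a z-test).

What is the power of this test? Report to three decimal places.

Power ≈ 0.390

Standardized effect: d = |μ_{device A} − μ_{device B}| / σ = |826.4 − 872.2| / 81.3 = 0.5633
Noncentrality parameter: δ = d / √(1/n₁ + 1/n₂) = 0.5633 / √(1/46 + 1/26) = 2.2960
One-sided α = 0.005 → critical value z_{0.005} = 2.576.
Power = Φ(δ − 2.576) = Φ(-0.280) = 0.3898.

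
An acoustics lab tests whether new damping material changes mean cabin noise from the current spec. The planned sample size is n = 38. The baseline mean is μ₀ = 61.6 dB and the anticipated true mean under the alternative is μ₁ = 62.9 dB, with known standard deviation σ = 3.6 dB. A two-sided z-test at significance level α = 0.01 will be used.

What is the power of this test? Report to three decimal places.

Power ≈ 0.363

Standardized effect: d = |μ₁ − μ₀| / σ = |62.9 − 61.6| / 3.6 = 0.3611
Noncentrality parameter: λ = d·√n = 0.3611 × √38 = 2.2260
Two-sided α = 0.01 → critical value z_{0.005} = 2.576.
Power = Φ(λ − 2.576) + Φ(−λ − 2.576) = Φ(-0.350) + Φ(-4.802) = 0.3632 + 0.0000 = 0.3632.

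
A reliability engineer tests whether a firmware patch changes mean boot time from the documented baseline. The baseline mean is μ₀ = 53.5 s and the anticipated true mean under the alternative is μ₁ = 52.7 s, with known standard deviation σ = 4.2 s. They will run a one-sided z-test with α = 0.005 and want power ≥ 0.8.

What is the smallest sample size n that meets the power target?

Standardized effect: d = |μ₁ − μ₀| / σ = |52.7 − 53.5| / 4.2 = 0.1905
For power 0.8 need Φ(δ − z_{0.005}) = 0.8, so δ = z_{0.005} + z_{0.20} = 2.576 + 0.842 = 3.417.
δ = d·√n ⇒ n = (δ/d)² = (3.417 / 0.1905)² = 321.90.
Rounding up, n = 322.

n = 322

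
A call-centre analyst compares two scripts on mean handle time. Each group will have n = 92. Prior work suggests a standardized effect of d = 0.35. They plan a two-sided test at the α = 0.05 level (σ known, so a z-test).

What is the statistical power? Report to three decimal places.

Power ≈ 0.661

Noncentrality parameter: δ = d·√(n/2) = 0.35 × √(92/2) = 2.3738
Critical value for a two-sided test at α = 0.05: z_{α/2} = 1.960.
Power = Φ(δ − 1.960) + Φ(−δ − 1.960) = Φ(0.414) + Φ(-4.334) = 0.6605 + 0.0000 = 0.6605.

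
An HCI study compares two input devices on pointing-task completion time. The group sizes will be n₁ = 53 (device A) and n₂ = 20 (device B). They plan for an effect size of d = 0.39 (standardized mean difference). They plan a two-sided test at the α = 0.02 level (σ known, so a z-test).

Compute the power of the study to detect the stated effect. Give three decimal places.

Power ≈ 0.200

Noncentrality parameter: δ = d / √(1/n₁ + 1/n₂) = 0.39 / √(1/53 + 1/20) = 1.4861
Critical value for a two-sided test at α = 0.02: z_{α/2} = 2.326.
Power = Φ(δ − 2.326) + Φ(−δ − 2.326) = Φ(-0.840) + Φ(-3.812) = 0.2004 + 0.0001 = 0.2005.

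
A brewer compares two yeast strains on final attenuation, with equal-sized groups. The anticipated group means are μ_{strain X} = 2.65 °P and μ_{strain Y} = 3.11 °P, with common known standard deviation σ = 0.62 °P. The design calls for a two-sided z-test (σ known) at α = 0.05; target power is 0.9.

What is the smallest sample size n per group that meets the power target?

Standardized effect: d = |μ_{strain X} − μ_{strain Y}| / σ = |2.65 − 3.11| / 0.62 = 0.7419
For power 0.9 need Φ(δ − z_{0.025}) = 0.9, so δ = z_{0.025} + z_{0.10} = 1.960 + 1.282 = 3.242.
(For δ > 0 the lower-tail rejection region contributes negligibly to power, so the one-term inversion is standard.)
δ = d·√(n/2) ⇒ n = 2(δ/d)² = 2 × (3.242 / 0.7419)² = 38.18.
Round up to the next whole unit.

n = 39 per group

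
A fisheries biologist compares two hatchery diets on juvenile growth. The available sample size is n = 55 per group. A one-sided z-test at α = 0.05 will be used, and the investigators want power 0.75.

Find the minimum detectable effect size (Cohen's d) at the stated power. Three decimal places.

Required noncentrality: δ = z_{0.05} + z_{0.25} = 1.645 + 0.674 = 2.319.
δ = d·√(n/2) ⇒ d = δ/√(n/2) = 2.319/√(55/2) = 0.4423.

d ≈ 0.442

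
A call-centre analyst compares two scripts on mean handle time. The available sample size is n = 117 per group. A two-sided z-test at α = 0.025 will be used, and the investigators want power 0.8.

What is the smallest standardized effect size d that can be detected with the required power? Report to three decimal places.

d ≈ 0.403

Need Φ(δ − 2.241) = 0.8, so δ = 2.241 + 0.842 = 3.083.
(The second rejection-region term Φ(−δ − z_{α/2}) is negligible and dropped.)
δ = d·√(n/2) ⇒ d = δ/√(n/2) = 3.083/√(117/2) = 0.4031.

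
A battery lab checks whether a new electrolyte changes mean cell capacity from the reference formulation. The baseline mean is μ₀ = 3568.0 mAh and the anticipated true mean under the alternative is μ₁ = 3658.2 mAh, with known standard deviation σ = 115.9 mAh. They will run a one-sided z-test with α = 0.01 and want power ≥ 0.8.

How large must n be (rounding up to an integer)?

Standardized effect: d = |μ₁ − μ₀| / σ = |3658.2 − 3568.0| / 115.9 = 0.7783
Set Φ(δ − 2.326) = 0.8; then δ − 2.326 = Φ⁻¹(0.8) = 0.842, giving δ = 3.168.
δ = d·√n ⇒ n = (δ/d)² = (3.168 / 0.7783)² = 16.57.
Round up to the next whole unit.

n = 17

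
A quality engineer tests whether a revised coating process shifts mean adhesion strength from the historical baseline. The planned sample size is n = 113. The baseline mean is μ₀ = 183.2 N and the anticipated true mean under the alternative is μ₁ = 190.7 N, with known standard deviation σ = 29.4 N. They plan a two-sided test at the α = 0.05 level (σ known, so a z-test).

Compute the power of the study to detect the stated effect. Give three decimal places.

Power ≈ 0.774

Standardized effect: d = |μ₁ − μ₀| / σ = |190.7 − 183.2| / 29.4 = 0.2551
Noncentrality parameter: δ = d·√n = 0.2551 × √113 = 2.7118
Two-sided α = 0.05 → critical value z_{0.025} = 1.960.
Power = Φ(δ − 1.960) + Φ(−δ − 1.960) = Φ(0.752) + Φ(-4.672) = 0.7739 + 0.0000 = 0.7739.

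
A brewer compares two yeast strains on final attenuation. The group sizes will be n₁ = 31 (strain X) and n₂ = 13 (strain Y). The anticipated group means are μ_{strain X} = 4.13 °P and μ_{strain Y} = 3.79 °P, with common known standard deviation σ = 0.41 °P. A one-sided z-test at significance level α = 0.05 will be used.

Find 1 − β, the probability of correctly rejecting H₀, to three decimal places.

Standardized effect: d = |μ_{strain X} − μ_{strain Y}| / σ = |4.13 − 3.79| / 0.41 = 0.8293
Noncentrality parameter: δ = d / √(1/n₁ + 1/n₂) = 0.8293 / √(1/31 + 1/13) = 2.5097
Critical value for a one-sided test at α = 0.05: z_α = 1.645.
Power = Φ(δ − 1.645) = Φ(0.865) = 0.8064.

Power ≈ 0.806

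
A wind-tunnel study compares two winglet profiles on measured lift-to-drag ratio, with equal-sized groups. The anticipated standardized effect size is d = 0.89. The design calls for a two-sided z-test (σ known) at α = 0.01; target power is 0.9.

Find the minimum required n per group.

n = 38 per group

For power 0.9 need Φ(δ − z_{0.005}) = 0.9, so δ = z_{0.005} + z_{0.10} = 2.576 + 1.282 = 3.857.
(For δ > 0 the lower-tail rejection region contributes negligibly to power, so the one-term inversion is standard.)
δ = d·√(n/2) ⇒ n = 2(δ/d)² = 2 × (3.857 / 0.89)² = 37.57.
Rounding up, n = 38 per group.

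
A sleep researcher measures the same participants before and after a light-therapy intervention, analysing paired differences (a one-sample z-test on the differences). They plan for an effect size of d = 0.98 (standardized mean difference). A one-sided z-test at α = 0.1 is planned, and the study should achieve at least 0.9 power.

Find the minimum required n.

n = 7

For power 0.9 need Φ(δ − z_{0.1}) = 0.9, so δ = z_{0.1} + z_{0.10} = 1.282 + 1.282 = 2.563.
δ = d·√n ⇒ n = (δ/d)² = (2.563 / 0.98)² = 6.84.
Rounding up, n = 7.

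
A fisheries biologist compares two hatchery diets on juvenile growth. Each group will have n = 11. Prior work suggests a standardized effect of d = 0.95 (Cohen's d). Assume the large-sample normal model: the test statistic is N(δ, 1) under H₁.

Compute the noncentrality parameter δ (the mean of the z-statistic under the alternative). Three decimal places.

δ = d·√(n/2) = 0.95 × √(11/2) = 2.2279

δ ≈ 2.228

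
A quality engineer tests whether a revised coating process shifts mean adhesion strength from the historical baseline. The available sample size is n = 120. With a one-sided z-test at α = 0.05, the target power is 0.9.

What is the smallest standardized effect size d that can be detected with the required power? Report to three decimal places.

Need Φ(δ − 1.645) = 0.9, so δ = 1.645 + 1.282 = 2.926.
δ = d·√n ⇒ d = δ/√n = 2.926/√120 = 0.2671.

d ≈ 0.267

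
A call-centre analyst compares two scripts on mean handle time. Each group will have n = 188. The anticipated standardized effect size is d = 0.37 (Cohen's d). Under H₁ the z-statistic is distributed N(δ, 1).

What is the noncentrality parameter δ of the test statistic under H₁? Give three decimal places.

δ ≈ 3.587

δ = d·√(n/2) = 0.37 × √(188/2) = 3.5873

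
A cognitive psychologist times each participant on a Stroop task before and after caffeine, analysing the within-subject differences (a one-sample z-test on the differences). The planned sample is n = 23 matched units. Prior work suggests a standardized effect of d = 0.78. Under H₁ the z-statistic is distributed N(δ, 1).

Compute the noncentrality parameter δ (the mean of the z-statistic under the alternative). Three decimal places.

The noncentrality parameter scales effect size by the design's sample-size factor: δ = d·√n = 0.78 × √23 = 3.7407

δ ≈ 3.741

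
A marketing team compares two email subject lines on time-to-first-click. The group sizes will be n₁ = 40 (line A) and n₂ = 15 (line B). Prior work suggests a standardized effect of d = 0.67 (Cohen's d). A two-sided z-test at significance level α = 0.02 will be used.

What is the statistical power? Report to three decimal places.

Noncentrality parameter: δ = d / √(1/n₁ + 1/n₂) = 0.67 / √(1/40 + 1/15) = 2.2129
Critical value for a two-sided test at α = 0.02: z_{α/2} = 2.326.
Power = Φ(δ − 2.326) + Φ(−δ − 2.326) = Φ(-0.113) + Φ(-4.539) = 0.4549 + 0.0000 = 0.4549.

Power ≈ 0.455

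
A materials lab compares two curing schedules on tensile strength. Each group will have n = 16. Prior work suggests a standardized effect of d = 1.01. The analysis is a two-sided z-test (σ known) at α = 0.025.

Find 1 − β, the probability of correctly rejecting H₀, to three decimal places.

Noncentrality parameter: δ = d·√(n/2) = 1.01 × √(16/2) = 2.8567
Two-sided α = 0.025 → critical value z_{0.0125} = 2.241.
Power = Φ(δ − 2.241) + Φ(−δ − 2.241) = Φ(0.615) + Φ(-5.098) = 0.7308 + 0.0000 = 0.7308.

Power ≈ 0.731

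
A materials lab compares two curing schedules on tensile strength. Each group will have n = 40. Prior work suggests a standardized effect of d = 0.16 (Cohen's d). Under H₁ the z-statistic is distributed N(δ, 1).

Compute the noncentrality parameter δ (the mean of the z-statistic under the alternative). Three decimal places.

δ ≈ 0.716

δ = d·√(n/2) = 0.16 × √(40/2) = 0.7155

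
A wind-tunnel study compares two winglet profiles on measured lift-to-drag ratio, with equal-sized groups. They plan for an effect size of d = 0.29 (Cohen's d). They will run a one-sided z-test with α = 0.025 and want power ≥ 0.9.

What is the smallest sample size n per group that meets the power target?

n = 250 per group

Set Φ(δ − 1.960) = 0.9; then δ − 1.960 = Φ⁻¹(0.9) = 1.282, giving δ = 3.242.
δ = d·√(n/2) ⇒ n = 2(δ/d)² = 2 × (3.242 / 0.29)² = 249.88.
Round up to the next whole unit.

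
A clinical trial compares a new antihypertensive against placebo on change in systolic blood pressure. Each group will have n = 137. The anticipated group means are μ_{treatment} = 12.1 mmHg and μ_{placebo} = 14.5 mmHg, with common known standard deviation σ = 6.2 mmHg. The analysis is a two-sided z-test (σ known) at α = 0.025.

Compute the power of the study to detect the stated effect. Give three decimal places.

Power ≈ 0.832

Standardized effect: d = |μ_{treatment} − μ_{placebo}| / σ = |12.1 − 14.5| / 6.2 = 0.3871
Noncentrality parameter: δ = d·√(n/2) = 0.3871 × √(137/2) = 3.2038
Critical value for a two-sided test at α = 0.025: z_{α/2} = 2.241.
Power = Φ(δ − 2.241) + Φ(−δ − 2.241) = Φ(0.962) + Φ(-5.445) = 0.8321 + 0.0000 = 0.8321.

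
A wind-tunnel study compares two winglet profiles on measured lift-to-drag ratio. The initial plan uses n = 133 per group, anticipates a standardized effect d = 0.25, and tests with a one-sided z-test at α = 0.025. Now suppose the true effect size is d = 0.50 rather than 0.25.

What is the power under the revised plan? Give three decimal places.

With d = 0.50: δ = d·√(n/2) = 0.50 × √(133/2) = 4.0774. Critical value z_{0.025} = 1.960.
Revised power = P(Z > 1.960 − δ) = Φ(2.117) = 0.9829.

Power ≈ 0.983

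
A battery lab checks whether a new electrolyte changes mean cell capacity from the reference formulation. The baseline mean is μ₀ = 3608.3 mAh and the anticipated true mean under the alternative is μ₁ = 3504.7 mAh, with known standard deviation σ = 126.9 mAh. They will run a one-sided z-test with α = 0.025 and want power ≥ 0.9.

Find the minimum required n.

Standardized effect: d = |μ₁ − μ₀| / σ = |3504.7 − 3608.3| / 126.9 = 0.8164
Set Φ(δ − 1.960) = 0.9; then δ − 1.960 = Φ⁻¹(0.9) = 1.282, giving δ = 3.242.
δ = d·√n ⇒ n = (δ/d)² = (3.242 / 0.8164)² = 15.77.
Rounding up, n = 16.

n = 16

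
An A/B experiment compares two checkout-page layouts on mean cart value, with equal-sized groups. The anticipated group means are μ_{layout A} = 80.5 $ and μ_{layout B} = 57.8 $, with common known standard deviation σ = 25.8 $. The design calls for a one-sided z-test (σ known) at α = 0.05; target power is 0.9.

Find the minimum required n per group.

n = 23 per group

Standardized effect: d = |μ_{layout A} − μ_{layout B}| / σ = |80.5 − 57.8| / 25.8 = 0.8798
Set Φ(δ − 1.645) = 0.9; then δ − 1.645 = Φ⁻¹(0.9) = 1.282, giving δ = 2.926.
δ = d·√(n/2) ⇒ n = 2(δ/d)² = 2 × (2.926 / 0.8798)² = 22.13.
Round up to the next whole unit.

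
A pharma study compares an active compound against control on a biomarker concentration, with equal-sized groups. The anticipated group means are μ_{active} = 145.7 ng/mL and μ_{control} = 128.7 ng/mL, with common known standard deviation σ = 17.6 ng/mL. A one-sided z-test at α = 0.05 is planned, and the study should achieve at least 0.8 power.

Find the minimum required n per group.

n = 14 per group

Standardized effect: d = |μ_{active} − μ_{control}| / σ = |145.7 − 128.7| / 17.6 = 0.9659
Set Φ(δ − 1.645) = 0.8; then δ − 1.645 = Φ⁻¹(0.8) = 0.842, giving δ = 2.486.
δ = d·√(n/2) ⇒ n = 2(δ/d)² = 2 × (2.486 / 0.9659)² = 13.25.
Round up to the next whole unit.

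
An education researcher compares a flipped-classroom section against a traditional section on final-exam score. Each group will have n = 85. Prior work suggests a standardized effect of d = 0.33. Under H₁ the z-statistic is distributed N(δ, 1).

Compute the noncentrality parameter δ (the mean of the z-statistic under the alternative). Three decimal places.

δ ≈ 2.151

The noncentrality parameter scales effect size by the design's sample-size factor: δ = d·√(n/2) = 0.33 × √(85/2) = 2.1513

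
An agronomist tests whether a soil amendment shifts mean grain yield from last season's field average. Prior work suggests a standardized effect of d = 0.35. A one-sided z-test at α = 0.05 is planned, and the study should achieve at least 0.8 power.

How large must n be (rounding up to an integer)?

For power 0.8 need Φ(δ − z_{0.05}) = 0.8, so δ = z_{0.05} + z_{0.20} = 1.645 + 0.842 = 2.486.
δ = d·√n ⇒ n = (δ/d)² = (2.486 / 0.35)² = 50.47.
Round up to the next whole unit.

n = 51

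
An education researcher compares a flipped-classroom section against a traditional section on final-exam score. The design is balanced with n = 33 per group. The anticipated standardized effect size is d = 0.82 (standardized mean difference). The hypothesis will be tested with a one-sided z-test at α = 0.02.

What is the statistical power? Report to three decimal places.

Power ≈ 0.899

Noncentrality parameter: δ = d·√(n/2) = 0.82 × √(33/2) = 3.3309
One-sided α = 0.02 → critical value z_{0.02} = 2.054.
Power = Φ(δ − 2.054) = Φ(1.277) = 0.8992.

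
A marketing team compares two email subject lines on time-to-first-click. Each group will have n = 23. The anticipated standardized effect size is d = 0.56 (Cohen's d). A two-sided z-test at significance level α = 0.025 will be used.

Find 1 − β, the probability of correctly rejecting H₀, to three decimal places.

Power ≈ 0.366

Noncentrality parameter: δ = d·√(n/2) = 0.56 × √(23/2) = 1.8991
Two-sided α = 0.025 → critical value z_{0.0125} = 2.241.
Power = Φ(δ − 2.241) + Φ(−δ − 2.241) = Φ(-0.342) + Φ(-4.140) = 0.3660 + 0.0000 = 0.3661.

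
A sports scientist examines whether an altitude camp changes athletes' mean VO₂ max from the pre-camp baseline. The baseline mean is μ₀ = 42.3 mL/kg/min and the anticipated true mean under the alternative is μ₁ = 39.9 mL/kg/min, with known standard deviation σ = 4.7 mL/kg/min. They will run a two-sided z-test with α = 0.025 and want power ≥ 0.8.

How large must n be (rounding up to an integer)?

Standardized effect: d = |μ₁ − μ₀| / σ = |39.9 − 42.3| / 4.7 = 0.5106
Set Φ(δ − 2.241) = 0.8; then δ − 2.241 = Φ⁻¹(0.8) = 0.842, giving δ = 3.083.
(Ignoring the negligible lower-tail rejection probability gives the usual closed-form inversion.)
δ = d·√n ⇒ n = (δ/d)² = (3.083 / 0.5106)² = 36.45.
Round up to the next whole unit.

n = 37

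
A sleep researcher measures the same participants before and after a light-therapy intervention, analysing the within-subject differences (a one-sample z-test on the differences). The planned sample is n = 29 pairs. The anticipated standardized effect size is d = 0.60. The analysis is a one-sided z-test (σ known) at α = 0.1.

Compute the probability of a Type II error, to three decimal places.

Noncentrality parameter: δ = d·√n = 0.60 × √29 = 3.2311
Critical value for a one-sided test at α = 0.1: z_α = 1.282.
Power = P(Z > 1.282 − δ) = Φ(1.950) = 0.9744.
Type II error: β = 1 − power = 1 − 0.9744 = 0.0256.

β ≈ 0.026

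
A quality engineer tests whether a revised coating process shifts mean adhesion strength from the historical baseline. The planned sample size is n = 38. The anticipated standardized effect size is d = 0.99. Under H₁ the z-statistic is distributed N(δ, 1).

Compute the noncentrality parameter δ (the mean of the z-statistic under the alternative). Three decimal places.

δ = d·√n = 0.99 × √38 = 6.1028

δ ≈ 6.103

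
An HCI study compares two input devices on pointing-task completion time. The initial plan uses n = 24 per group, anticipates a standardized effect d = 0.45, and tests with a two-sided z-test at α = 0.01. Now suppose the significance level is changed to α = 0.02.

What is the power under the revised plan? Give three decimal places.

Power ≈ 0.221

δ = d·√(n/2) = 0.45 × √(24/2) = 1.5588 (unchanged). New critical value: z_{0.01} = 2.326.
Revised power = Φ(δ − 2.326) + Φ(−δ − 2.326) = Φ(-0.768) + Φ(-3.885) = 0.2214 + 0.0001 = 0.2214.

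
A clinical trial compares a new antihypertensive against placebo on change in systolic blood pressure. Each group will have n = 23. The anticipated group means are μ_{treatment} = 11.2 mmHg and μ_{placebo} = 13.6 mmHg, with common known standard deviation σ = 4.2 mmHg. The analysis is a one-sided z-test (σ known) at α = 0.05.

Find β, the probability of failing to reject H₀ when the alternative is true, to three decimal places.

Standardized effect: d = |μ_{treatment} − μ_{placebo}| / σ = |11.2 − 13.6| / 4.2 = 0.5714
Noncentrality parameter: δ = d·√(n/2) = 0.5714 × √(23/2) = 1.9378
One-sided α = 0.05 → critical value z_{0.05} = 1.645.
Power = P(Z > 1.645 − δ) = Φ(0.293) = 0.6152.
Type II error: β = 1 − power = 1 − 0.6152 = 0.3848.

β ≈ 0.385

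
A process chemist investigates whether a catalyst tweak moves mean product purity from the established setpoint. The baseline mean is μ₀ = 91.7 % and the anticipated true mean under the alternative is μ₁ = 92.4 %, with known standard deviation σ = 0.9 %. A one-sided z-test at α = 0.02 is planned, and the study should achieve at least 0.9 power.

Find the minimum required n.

n = 19

Standardized effect: d = |μ₁ − μ₀| / σ = |92.4 − 91.7| / 0.9 = 0.7778
For power 0.9 need Φ(δ − z_{0.02}) = 0.9, so δ = z_{0.02} + z_{0.10} = 2.054 + 1.282 = 3.335.
δ = d·√n ⇒ n = (δ/d)² = (3.335 / 0.7778)² = 18.39.
Round up to the next whole unit.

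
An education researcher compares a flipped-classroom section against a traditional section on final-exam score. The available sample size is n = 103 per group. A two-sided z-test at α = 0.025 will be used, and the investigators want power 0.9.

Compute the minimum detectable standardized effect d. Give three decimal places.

Required noncentrality: δ = z_{0.0125} + z_{0.10} = 2.241 + 1.282 = 3.523.
(Lower-tail contribution to power is negligible for δ > 0.)
δ = d·√(n/2) ⇒ d = δ/√(n/2) = 3.523/√(103/2) = 0.4909.

d ≈ 0.491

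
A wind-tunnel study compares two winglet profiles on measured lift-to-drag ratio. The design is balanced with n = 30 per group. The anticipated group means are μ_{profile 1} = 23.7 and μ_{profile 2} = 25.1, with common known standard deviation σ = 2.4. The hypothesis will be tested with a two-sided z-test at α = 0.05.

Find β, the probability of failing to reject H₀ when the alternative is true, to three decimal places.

Standardized effect: d = |μ_{profile 1} − μ_{profile 2}| / σ = |23.7 − 25.1| / 2.4 = 0.5833
Noncentrality parameter: δ = d·√(n/2) = 0.5833 × √(30/2) = 2.2592
Critical value for a two-sided test at α = 0.05: z_{α/2} = 1.960.
Power = Φ(δ − 1.960) + Φ(−δ − 1.960) = Φ(0.299) + Φ(-4.219) = 0.6176 + 0.0000 = 0.6176.
Type II error: β = 1 − power = 1 − 0.6176 = 0.3824.

β ≈ 0.382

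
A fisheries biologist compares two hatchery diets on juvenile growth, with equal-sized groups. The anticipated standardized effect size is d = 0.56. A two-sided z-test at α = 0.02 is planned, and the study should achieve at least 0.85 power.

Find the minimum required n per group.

For power 0.85 need Φ(δ − z_{0.01}) = 0.85, so δ = z_{0.01} + z_{0.15} = 2.326 + 1.036 = 3.363.
(The Φ(−δ − z_{α/2}) term is vanishingly small for δ > 0 and is dropped in the standard sample-size formula.)
δ = d·√(n/2) ⇒ n = 2(δ/d)² = 2 × (3.363 / 0.56)² = 72.12.
Rounding up, n = 73 per group.

n = 73 per group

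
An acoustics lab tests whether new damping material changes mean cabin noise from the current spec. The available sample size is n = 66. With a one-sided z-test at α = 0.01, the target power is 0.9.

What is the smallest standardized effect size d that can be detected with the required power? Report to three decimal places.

Need Φ(δ − 2.326) = 0.9, so δ = 2.326 + 1.282 = 3.608.
δ = d·√n ⇒ d = δ/√n = 3.608/√66 = 0.4441.

d ≈ 0.444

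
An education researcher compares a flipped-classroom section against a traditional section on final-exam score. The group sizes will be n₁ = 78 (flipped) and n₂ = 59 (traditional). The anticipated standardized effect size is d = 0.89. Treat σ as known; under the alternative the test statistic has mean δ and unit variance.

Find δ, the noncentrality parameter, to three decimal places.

δ ≈ 5.158

δ = d / √(1/n₁ + 1/n₂) = 0.89 / √(1/78 + 1/59) = 5.1583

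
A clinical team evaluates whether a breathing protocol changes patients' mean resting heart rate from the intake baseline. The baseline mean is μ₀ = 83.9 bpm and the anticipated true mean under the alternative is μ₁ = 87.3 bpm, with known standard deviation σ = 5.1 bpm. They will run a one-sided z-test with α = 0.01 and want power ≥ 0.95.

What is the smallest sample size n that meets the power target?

n = 36

Standardized effect: d = |μ₁ − μ₀| / σ = |87.3 − 83.9| / 5.1 = 0.6667
Set Φ(δ − 2.326) = 0.95; then δ − 2.326 = Φ⁻¹(0.95) = 1.645, giving δ = 3.971.
δ = d·√n ⇒ n = (δ/d)² = (3.971 / 0.6667)² = 35.48.
Rounding up, n = 36.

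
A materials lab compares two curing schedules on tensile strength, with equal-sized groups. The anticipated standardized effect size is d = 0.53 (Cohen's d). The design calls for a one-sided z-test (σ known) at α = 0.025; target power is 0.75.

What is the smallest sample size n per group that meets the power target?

n = 50 per group

Set Φ(δ − 1.960) = 0.75; then δ − 1.960 = Φ⁻¹(0.75) = 0.674, giving δ = 2.634.
δ = d·√(n/2) ⇒ n = 2(δ/d)² = 2 × (2.634 / 0.53)² = 49.42.
Round up to the next whole unit.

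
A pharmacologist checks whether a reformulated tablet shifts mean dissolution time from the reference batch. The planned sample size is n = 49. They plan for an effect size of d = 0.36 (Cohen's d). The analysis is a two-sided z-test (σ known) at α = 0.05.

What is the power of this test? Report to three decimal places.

Noncentrality parameter: δ = d·√n = 0.36 × √49 = 2.5200
Critical value for a two-sided test at α = 0.05: z_{α/2} = 1.960.
Power = Φ(δ − 1.960) + Φ(−δ − 1.960) = Φ(0.560) + Φ(-4.480) = 0.7123 + 0.0000 = 0.7123.

Power ≈ 0.712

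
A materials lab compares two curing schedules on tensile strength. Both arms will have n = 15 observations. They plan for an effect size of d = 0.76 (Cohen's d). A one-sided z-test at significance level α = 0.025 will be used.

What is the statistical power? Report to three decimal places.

Power ≈ 0.548

Noncentrality parameter: λ = d·√(n/2) = 0.76 × √(15/2) = 2.0813
Critical value for a one-sided test at α = 0.025: z_α = 1.960.
Power = P(Z > 1.960 − λ) = Φ(0.121) = 0.5483.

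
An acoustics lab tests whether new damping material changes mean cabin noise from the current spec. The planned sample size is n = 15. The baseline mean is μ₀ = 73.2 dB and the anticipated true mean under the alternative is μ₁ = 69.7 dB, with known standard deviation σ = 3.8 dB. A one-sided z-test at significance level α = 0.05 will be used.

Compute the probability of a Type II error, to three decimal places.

β ≈ 0.027

Standardized effect: d = |μ₁ − μ₀| / σ = |69.7 − 73.2| / 3.8 = 0.9211
Noncentrality parameter: δ = d·√n = 0.9211 × √15 = 3.5672
One-sided α = 0.05 → critical value z_{0.05} = 1.645.
Power = P(Z > 1.645 − δ) = Φ(1.922) = 0.9727.
Type II error: β = 1 − power = 1 − 0.9727 = 0.0273.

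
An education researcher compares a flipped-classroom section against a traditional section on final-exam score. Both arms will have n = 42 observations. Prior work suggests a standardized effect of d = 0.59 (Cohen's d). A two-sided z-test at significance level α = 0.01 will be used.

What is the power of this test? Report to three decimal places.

Noncentrality parameter: δ = d·√(n/2) = 0.59 × √(42/2) = 2.7037
Critical value for a two-sided test at α = 0.01: z_{α/2} = 2.576.
Power = Φ(δ − 2.576) + Φ(−δ − 2.576) = Φ(0.128) + Φ(-5.280) = 0.5509 + 0.0000 = 0.5509.

Power ≈ 0.551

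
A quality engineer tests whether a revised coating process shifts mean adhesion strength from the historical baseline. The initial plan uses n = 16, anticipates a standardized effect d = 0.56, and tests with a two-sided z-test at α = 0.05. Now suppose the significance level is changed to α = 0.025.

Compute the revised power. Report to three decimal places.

Power ≈ 0.499

δ = d·√n = 0.56 × √16 = 2.2400 (unchanged). New critical value: z_{0.0125} = 2.241.
Revised power = Φ(δ − 2.241) + Φ(−δ − 2.241) = Φ(-0.001) + Φ(-4.481) = 0.4994 + 0.0000 = 0.4994.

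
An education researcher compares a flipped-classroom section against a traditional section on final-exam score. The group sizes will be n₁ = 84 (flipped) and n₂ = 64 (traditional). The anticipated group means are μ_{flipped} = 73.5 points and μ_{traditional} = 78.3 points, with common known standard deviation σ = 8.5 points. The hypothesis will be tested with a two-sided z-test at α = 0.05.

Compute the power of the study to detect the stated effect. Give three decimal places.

Standardized effect: d = |μ_{flipped} − μ_{traditional}| / σ = |73.5 − 78.3| / 8.5 = 0.5647
Noncentrality parameter: δ = d / √(1/n₁ + 1/n₂) = 0.5647 / √(1/84 + 1/64) = 3.4035
Two-sided α = 0.05 → critical value z_{0.025} = 1.960.
Power = Φ(δ − 1.960) + Φ(−δ − 1.960) = Φ(1.443) + Φ(-5.363) = 0.9256 + 0.0000 = 0.9256.

Power ≈ 0.926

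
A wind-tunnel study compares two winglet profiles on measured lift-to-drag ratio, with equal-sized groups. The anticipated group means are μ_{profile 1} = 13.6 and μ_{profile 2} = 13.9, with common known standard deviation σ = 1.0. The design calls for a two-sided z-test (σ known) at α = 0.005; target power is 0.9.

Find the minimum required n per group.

n = 372 per group

Standardized effect: d = |μ_{profile 1} − μ_{profile 2}| / σ = |13.6 − 13.9| / 1.0 = 0.3000
For power 0.9 need Φ(δ − z_{0.0025}) = 0.9, so δ = z_{0.0025} + z_{0.10} = 2.807 + 1.282 = 4.089.
(For δ > 0 the lower-tail rejection region contributes negligibly to power, so the one-term inversion is standard.)
δ = d·√(n/2) ⇒ n = 2(δ/d)² = 2 × (4.089 / 0.3000)² = 371.48.
Round up to the next whole unit.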